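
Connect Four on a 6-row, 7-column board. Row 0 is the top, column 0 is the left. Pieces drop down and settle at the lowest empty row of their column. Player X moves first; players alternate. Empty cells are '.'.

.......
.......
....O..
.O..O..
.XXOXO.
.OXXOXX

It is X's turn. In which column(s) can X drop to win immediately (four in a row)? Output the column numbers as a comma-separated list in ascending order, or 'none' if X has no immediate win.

Answer: none

Derivation:
col 0: drop X → no win
col 1: drop X → no win
col 2: drop X → no win
col 3: drop X → no win
col 4: drop X → no win
col 5: drop X → no win
col 6: drop X → no win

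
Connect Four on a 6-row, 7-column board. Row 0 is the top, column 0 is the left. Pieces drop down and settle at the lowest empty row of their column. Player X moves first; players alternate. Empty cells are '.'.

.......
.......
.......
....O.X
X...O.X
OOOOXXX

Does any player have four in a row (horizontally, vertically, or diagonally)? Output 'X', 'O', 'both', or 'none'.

O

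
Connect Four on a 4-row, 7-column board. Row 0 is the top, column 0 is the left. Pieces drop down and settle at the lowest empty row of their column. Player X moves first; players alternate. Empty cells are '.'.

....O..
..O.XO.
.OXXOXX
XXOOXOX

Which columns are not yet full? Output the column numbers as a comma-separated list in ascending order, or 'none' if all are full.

col 0: top cell = '.' → open
col 1: top cell = '.' → open
col 2: top cell = '.' → open
col 3: top cell = '.' → open
col 4: top cell = 'O' → FULL
col 5: top cell = '.' → open
col 6: top cell = '.' → open

Answer: 0,1,2,3,5,6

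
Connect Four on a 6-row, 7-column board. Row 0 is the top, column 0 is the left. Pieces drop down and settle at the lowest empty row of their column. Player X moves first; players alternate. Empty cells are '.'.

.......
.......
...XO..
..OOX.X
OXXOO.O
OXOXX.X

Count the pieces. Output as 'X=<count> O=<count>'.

X=9 O=9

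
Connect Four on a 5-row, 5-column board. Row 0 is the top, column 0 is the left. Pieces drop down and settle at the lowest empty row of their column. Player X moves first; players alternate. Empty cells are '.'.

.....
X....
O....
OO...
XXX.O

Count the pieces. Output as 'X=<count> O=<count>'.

X=4 O=4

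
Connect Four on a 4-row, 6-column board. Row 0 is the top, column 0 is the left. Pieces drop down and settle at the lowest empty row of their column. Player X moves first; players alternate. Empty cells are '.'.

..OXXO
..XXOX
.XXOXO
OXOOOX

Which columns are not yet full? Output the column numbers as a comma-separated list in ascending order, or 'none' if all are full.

Answer: 0,1

Derivation:
col 0: top cell = '.' → open
col 1: top cell = '.' → open
col 2: top cell = 'O' → FULL
col 3: top cell = 'X' → FULL
col 4: top cell = 'X' → FULL
col 5: top cell = 'O' → FULL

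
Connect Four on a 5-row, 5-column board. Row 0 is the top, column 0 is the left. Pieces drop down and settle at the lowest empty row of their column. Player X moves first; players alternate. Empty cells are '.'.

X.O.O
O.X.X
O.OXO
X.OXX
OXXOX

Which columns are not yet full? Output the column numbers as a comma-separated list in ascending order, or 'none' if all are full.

col 0: top cell = 'X' → FULL
col 1: top cell = '.' → open
col 2: top cell = 'O' → FULL
col 3: top cell = '.' → open
col 4: top cell = 'O' → FULL

Answer: 1,3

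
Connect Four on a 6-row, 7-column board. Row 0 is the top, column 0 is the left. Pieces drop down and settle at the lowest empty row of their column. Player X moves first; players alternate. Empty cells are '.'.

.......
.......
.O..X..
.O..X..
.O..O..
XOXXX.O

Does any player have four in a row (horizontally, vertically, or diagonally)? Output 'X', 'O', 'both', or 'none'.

O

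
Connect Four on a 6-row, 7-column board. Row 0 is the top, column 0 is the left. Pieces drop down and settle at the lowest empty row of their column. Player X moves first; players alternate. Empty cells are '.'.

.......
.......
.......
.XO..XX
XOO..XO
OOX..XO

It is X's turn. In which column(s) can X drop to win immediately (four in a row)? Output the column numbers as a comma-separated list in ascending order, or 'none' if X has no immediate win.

Answer: 5

Derivation:
col 0: drop X → no win
col 1: drop X → no win
col 2: drop X → no win
col 3: drop X → no win
col 4: drop X → no win
col 5: drop X → WIN!
col 6: drop X → no win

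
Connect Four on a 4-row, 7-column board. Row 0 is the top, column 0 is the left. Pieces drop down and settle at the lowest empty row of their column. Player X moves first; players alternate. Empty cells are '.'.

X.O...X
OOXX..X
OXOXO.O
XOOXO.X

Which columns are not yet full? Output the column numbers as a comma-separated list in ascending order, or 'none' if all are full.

col 0: top cell = 'X' → FULL
col 1: top cell = '.' → open
col 2: top cell = 'O' → FULL
col 3: top cell = '.' → open
col 4: top cell = '.' → open
col 5: top cell = '.' → open
col 6: top cell = 'X' → FULL

Answer: 1,3,4,5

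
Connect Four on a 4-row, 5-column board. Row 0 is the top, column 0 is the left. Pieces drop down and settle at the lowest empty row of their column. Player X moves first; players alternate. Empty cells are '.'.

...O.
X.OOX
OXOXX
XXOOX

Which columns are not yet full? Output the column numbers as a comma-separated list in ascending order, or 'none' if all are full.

Answer: 0,1,2,4

Derivation:
col 0: top cell = '.' → open
col 1: top cell = '.' → open
col 2: top cell = '.' → open
col 3: top cell = 'O' → FULL
col 4: top cell = '.' → open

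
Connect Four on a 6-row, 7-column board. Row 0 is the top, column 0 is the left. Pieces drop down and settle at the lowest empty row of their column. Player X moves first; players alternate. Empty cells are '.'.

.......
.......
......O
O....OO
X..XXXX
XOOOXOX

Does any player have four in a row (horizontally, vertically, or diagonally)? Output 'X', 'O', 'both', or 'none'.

X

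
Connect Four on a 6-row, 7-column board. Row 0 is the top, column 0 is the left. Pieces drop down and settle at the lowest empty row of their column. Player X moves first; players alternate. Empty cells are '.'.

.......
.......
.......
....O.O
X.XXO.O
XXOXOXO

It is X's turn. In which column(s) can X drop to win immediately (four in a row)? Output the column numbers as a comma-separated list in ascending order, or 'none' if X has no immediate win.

col 0: drop X → no win
col 1: drop X → WIN!
col 2: drop X → no win
col 3: drop X → no win
col 4: drop X → no win
col 5: drop X → no win
col 6: drop X → no win

Answer: 1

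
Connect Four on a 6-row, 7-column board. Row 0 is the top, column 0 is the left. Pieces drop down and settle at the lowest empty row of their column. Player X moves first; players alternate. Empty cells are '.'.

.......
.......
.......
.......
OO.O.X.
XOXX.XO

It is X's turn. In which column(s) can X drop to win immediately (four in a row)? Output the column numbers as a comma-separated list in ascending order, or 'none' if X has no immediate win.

Answer: 4

Derivation:
col 0: drop X → no win
col 1: drop X → no win
col 2: drop X → no win
col 3: drop X → no win
col 4: drop X → WIN!
col 5: drop X → no win
col 6: drop X → no win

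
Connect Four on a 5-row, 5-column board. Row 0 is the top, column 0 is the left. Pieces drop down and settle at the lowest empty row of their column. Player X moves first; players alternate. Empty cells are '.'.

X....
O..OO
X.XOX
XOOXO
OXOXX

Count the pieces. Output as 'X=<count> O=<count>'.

X=9 O=9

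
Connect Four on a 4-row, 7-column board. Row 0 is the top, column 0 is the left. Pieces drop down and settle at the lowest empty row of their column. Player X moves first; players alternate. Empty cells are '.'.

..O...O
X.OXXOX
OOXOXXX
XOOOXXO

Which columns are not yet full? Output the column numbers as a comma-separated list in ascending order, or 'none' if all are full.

col 0: top cell = '.' → open
col 1: top cell = '.' → open
col 2: top cell = 'O' → FULL
col 3: top cell = '.' → open
col 4: top cell = '.' → open
col 5: top cell = '.' → open
col 6: top cell = 'O' → FULL

Answer: 0,1,3,4,5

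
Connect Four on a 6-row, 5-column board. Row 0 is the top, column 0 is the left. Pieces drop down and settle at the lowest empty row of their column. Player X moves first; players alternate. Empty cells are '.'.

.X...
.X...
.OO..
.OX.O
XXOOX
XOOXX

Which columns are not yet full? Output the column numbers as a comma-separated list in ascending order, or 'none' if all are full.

Answer: 0,2,3,4

Derivation:
col 0: top cell = '.' → open
col 1: top cell = 'X' → FULL
col 2: top cell = '.' → open
col 3: top cell = '.' → open
col 4: top cell = '.' → open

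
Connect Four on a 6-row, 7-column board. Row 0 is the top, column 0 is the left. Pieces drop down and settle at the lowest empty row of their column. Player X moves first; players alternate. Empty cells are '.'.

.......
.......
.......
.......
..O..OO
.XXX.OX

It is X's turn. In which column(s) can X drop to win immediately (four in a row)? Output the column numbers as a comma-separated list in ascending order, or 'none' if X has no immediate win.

col 0: drop X → WIN!
col 1: drop X → no win
col 2: drop X → no win
col 3: drop X → no win
col 4: drop X → WIN!
col 5: drop X → no win
col 6: drop X → no win

Answer: 0,4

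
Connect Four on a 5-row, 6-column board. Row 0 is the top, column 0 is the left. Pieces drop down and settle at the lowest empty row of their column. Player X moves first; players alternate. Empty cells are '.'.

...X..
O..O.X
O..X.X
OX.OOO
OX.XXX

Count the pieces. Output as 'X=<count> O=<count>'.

X=9 O=8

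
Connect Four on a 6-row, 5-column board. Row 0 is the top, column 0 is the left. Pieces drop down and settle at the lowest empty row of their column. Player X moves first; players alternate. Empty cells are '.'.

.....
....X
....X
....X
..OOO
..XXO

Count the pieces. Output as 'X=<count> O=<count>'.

X=5 O=4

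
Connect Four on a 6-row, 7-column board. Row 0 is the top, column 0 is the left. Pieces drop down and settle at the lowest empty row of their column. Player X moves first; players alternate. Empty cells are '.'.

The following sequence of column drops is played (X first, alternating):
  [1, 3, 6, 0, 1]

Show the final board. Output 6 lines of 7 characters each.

Answer: .......
.......
.......
.......
.X.....
OX.O..X

Derivation:
Move 1: X drops in col 1, lands at row 5
Move 2: O drops in col 3, lands at row 5
Move 3: X drops in col 6, lands at row 5
Move 4: O drops in col 0, lands at row 5
Move 5: X drops in col 1, lands at row 4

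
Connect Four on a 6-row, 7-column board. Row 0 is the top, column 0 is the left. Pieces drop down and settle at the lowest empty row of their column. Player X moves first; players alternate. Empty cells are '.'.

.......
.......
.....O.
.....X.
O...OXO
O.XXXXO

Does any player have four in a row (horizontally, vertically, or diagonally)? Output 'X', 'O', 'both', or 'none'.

X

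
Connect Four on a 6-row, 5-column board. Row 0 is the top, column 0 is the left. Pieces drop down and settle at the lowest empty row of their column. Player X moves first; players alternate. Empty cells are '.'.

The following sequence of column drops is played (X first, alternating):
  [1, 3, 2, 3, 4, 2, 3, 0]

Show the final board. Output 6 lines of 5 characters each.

Move 1: X drops in col 1, lands at row 5
Move 2: O drops in col 3, lands at row 5
Move 3: X drops in col 2, lands at row 5
Move 4: O drops in col 3, lands at row 4
Move 5: X drops in col 4, lands at row 5
Move 6: O drops in col 2, lands at row 4
Move 7: X drops in col 3, lands at row 3
Move 8: O drops in col 0, lands at row 5

Answer: .....
.....
.....
...X.
..OO.
OXXOX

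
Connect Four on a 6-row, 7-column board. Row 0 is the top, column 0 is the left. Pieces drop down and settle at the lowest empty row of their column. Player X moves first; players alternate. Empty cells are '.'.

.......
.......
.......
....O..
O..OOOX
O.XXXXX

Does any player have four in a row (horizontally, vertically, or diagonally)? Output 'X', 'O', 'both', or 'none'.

X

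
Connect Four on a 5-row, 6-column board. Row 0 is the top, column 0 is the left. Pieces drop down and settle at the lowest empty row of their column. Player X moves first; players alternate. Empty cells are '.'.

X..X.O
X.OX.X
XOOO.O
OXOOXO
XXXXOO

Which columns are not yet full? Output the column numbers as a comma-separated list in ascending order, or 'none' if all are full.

Answer: 1,2,4

Derivation:
col 0: top cell = 'X' → FULL
col 1: top cell = '.' → open
col 2: top cell = '.' → open
col 3: top cell = 'X' → FULL
col 4: top cell = '.' → open
col 5: top cell = 'O' → FULL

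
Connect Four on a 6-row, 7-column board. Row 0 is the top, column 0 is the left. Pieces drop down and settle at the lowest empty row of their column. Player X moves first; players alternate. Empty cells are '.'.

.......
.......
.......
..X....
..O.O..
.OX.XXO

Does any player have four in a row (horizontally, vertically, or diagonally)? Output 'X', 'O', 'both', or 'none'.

none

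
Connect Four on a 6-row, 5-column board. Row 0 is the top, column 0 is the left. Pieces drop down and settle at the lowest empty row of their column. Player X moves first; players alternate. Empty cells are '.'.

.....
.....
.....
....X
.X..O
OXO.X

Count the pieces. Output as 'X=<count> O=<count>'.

X=4 O=3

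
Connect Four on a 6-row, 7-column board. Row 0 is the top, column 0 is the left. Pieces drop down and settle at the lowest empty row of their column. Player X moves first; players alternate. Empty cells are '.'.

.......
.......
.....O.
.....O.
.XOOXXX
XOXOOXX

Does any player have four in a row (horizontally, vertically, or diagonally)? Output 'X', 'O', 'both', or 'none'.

none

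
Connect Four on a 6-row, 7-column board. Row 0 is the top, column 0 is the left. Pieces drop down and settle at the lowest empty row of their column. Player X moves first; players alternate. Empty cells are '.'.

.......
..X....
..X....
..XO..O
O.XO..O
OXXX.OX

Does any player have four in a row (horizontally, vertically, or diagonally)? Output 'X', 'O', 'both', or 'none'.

X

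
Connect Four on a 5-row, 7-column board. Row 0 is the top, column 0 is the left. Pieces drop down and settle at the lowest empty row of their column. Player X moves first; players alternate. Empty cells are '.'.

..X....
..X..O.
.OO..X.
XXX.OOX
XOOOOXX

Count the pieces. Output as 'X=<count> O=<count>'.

X=10 O=9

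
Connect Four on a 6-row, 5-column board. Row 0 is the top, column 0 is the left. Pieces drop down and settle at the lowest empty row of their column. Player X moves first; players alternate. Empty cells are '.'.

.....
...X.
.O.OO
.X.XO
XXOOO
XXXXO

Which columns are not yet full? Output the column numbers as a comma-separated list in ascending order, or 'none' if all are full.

col 0: top cell = '.' → open
col 1: top cell = '.' → open
col 2: top cell = '.' → open
col 3: top cell = '.' → open
col 4: top cell = '.' → open

Answer: 0,1,2,3,4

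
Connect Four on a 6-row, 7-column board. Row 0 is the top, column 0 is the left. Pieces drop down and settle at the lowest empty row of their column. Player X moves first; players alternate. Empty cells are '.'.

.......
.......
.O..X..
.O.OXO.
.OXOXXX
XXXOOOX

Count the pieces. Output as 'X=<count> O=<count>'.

X=10 O=9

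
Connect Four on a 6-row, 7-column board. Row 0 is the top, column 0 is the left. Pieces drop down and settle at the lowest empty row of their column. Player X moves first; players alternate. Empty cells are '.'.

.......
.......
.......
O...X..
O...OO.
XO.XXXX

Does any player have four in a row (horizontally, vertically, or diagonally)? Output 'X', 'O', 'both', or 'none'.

X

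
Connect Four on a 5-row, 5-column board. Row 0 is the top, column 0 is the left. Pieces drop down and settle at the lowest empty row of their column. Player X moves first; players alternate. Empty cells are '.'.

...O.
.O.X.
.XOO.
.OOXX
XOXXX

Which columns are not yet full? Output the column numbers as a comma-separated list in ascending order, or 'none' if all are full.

col 0: top cell = '.' → open
col 1: top cell = '.' → open
col 2: top cell = '.' → open
col 3: top cell = 'O' → FULL
col 4: top cell = '.' → open

Answer: 0,1,2,4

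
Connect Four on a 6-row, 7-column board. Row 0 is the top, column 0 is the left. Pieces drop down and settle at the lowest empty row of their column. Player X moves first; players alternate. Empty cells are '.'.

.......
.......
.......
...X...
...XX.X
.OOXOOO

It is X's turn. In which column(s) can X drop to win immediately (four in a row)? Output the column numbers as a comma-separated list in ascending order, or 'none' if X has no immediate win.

Answer: 3,5

Derivation:
col 0: drop X → no win
col 1: drop X → no win
col 2: drop X → no win
col 3: drop X → WIN!
col 4: drop X → no win
col 5: drop X → WIN!
col 6: drop X → no win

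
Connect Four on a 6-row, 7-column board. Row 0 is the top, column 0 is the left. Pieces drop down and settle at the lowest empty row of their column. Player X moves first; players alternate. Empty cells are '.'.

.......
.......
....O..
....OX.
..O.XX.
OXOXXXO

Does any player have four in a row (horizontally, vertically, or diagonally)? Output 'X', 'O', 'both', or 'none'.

none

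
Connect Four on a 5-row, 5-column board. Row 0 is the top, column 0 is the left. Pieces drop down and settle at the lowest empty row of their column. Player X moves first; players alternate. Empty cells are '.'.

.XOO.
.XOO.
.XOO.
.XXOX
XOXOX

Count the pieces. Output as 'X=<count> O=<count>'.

X=9 O=9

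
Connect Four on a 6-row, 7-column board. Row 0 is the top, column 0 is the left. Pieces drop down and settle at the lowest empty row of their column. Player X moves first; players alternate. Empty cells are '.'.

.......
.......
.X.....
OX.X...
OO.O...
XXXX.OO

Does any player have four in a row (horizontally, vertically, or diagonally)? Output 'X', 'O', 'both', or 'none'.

X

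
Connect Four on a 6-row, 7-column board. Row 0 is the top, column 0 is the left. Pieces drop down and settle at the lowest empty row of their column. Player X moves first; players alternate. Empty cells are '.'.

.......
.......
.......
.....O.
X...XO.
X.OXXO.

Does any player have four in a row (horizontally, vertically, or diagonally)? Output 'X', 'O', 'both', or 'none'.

none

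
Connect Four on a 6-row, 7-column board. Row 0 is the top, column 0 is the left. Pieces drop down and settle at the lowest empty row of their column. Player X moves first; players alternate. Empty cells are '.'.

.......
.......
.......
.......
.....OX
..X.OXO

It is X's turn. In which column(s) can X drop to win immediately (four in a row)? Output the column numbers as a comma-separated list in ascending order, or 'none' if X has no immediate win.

col 0: drop X → no win
col 1: drop X → no win
col 2: drop X → no win
col 3: drop X → no win
col 4: drop X → no win
col 5: drop X → no win
col 6: drop X → no win

Answer: none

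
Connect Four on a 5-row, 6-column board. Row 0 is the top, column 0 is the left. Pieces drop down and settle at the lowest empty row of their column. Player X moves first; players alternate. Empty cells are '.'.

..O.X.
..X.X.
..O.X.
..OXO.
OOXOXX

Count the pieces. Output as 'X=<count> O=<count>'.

X=8 O=7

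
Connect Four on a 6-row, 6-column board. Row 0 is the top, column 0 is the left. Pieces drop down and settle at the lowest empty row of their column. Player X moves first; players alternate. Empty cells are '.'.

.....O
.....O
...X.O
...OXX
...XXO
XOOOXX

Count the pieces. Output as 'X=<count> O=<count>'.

X=8 O=8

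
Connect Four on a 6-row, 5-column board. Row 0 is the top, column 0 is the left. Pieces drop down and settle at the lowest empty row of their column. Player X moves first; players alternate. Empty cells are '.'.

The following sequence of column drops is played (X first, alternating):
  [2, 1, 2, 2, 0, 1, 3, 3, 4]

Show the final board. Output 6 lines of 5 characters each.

Move 1: X drops in col 2, lands at row 5
Move 2: O drops in col 1, lands at row 5
Move 3: X drops in col 2, lands at row 4
Move 4: O drops in col 2, lands at row 3
Move 5: X drops in col 0, lands at row 5
Move 6: O drops in col 1, lands at row 4
Move 7: X drops in col 3, lands at row 5
Move 8: O drops in col 3, lands at row 4
Move 9: X drops in col 4, lands at row 5

Answer: .....
.....
.....
..O..
.OXO.
XOXXX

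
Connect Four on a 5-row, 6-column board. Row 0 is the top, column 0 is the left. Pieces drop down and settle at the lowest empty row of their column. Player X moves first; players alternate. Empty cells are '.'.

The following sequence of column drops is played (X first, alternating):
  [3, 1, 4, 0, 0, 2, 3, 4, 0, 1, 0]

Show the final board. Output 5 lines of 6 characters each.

Move 1: X drops in col 3, lands at row 4
Move 2: O drops in col 1, lands at row 4
Move 3: X drops in col 4, lands at row 4
Move 4: O drops in col 0, lands at row 4
Move 5: X drops in col 0, lands at row 3
Move 6: O drops in col 2, lands at row 4
Move 7: X drops in col 3, lands at row 3
Move 8: O drops in col 4, lands at row 3
Move 9: X drops in col 0, lands at row 2
Move 10: O drops in col 1, lands at row 3
Move 11: X drops in col 0, lands at row 1

Answer: ......
X.....
X.....
XO.XO.
OOOXX.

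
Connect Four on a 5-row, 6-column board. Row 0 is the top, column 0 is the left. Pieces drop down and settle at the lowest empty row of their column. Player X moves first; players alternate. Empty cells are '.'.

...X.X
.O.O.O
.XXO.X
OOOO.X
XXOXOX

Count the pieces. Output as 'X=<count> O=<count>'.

X=10 O=10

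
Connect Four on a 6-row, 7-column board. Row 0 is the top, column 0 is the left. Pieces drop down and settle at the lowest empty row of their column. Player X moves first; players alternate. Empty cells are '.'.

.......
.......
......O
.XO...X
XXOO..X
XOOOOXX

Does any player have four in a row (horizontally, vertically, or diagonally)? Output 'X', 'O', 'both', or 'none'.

O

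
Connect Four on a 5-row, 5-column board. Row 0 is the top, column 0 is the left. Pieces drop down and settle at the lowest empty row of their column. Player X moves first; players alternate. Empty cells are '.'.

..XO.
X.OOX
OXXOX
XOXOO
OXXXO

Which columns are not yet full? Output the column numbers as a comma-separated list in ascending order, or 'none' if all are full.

Answer: 0,1,4

Derivation:
col 0: top cell = '.' → open
col 1: top cell = '.' → open
col 2: top cell = 'X' → FULL
col 3: top cell = 'O' → FULL
col 4: top cell = '.' → open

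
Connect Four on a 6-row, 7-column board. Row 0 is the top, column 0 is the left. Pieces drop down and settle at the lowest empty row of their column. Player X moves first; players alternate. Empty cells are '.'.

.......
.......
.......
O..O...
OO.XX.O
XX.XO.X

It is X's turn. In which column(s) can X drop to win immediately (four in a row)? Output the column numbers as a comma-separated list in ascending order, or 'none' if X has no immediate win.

Answer: 2

Derivation:
col 0: drop X → no win
col 1: drop X → no win
col 2: drop X → WIN!
col 3: drop X → no win
col 4: drop X → no win
col 5: drop X → no win
col 6: drop X → no win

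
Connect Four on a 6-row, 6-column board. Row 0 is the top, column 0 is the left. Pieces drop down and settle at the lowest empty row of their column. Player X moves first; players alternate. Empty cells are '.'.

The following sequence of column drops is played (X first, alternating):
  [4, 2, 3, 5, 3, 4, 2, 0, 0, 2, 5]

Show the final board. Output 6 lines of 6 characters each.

Answer: ......
......
......
..O...
X.XXOX
O.OXXO

Derivation:
Move 1: X drops in col 4, lands at row 5
Move 2: O drops in col 2, lands at row 5
Move 3: X drops in col 3, lands at row 5
Move 4: O drops in col 5, lands at row 5
Move 5: X drops in col 3, lands at row 4
Move 6: O drops in col 4, lands at row 4
Move 7: X drops in col 2, lands at row 4
Move 8: O drops in col 0, lands at row 5
Move 9: X drops in col 0, lands at row 4
Move 10: O drops in col 2, lands at row 3
Move 11: X drops in col 5, lands at row 4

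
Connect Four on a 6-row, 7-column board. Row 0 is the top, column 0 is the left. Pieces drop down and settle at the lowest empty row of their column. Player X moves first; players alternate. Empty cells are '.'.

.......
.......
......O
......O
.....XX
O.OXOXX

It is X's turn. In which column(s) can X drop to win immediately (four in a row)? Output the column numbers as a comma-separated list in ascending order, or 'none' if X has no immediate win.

col 0: drop X → no win
col 1: drop X → no win
col 2: drop X → no win
col 3: drop X → no win
col 4: drop X → no win
col 5: drop X → no win
col 6: drop X → no win

Answer: none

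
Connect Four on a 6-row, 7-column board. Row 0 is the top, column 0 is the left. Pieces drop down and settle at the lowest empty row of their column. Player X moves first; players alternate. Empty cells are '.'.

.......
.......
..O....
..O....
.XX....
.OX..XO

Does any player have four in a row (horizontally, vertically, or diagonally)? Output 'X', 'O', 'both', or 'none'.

none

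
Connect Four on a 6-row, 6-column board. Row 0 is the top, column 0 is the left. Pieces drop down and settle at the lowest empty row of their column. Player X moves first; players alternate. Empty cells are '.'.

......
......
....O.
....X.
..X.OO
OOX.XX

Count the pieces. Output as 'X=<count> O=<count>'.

X=5 O=5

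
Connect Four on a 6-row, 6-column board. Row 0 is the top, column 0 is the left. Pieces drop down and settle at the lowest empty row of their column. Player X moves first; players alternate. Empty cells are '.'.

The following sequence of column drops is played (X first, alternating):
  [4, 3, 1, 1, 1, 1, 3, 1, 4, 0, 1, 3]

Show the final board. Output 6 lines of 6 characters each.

Answer: .X....
.O....
.O....
.X.O..
.O.XX.
OX.OX.

Derivation:
Move 1: X drops in col 4, lands at row 5
Move 2: O drops in col 3, lands at row 5
Move 3: X drops in col 1, lands at row 5
Move 4: O drops in col 1, lands at row 4
Move 5: X drops in col 1, lands at row 3
Move 6: O drops in col 1, lands at row 2
Move 7: X drops in col 3, lands at row 4
Move 8: O drops in col 1, lands at row 1
Move 9: X drops in col 4, lands at row 4
Move 10: O drops in col 0, lands at row 5
Move 11: X drops in col 1, lands at row 0
Move 12: O drops in col 3, lands at row 3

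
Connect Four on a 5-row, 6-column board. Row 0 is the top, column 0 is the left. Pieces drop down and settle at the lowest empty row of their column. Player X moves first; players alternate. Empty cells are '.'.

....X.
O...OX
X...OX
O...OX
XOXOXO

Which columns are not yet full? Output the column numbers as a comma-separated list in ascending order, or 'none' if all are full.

Answer: 0,1,2,3,5

Derivation:
col 0: top cell = '.' → open
col 1: top cell = '.' → open
col 2: top cell = '.' → open
col 3: top cell = '.' → open
col 4: top cell = 'X' → FULL
col 5: top cell = '.' → open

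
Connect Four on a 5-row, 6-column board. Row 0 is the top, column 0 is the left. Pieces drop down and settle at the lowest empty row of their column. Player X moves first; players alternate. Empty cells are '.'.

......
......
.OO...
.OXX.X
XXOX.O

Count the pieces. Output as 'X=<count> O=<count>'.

X=6 O=5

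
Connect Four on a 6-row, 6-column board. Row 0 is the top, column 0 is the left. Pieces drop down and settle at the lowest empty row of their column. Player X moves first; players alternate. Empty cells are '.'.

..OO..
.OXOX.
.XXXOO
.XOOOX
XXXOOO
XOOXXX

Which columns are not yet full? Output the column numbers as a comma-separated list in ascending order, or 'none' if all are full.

col 0: top cell = '.' → open
col 1: top cell = '.' → open
col 2: top cell = 'O' → FULL
col 3: top cell = 'O' → FULL
col 4: top cell = '.' → open
col 5: top cell = '.' → open

Answer: 0,1,4,5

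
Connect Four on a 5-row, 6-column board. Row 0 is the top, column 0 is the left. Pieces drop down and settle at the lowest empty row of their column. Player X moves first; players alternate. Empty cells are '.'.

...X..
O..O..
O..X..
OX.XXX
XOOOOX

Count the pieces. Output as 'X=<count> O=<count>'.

X=8 O=8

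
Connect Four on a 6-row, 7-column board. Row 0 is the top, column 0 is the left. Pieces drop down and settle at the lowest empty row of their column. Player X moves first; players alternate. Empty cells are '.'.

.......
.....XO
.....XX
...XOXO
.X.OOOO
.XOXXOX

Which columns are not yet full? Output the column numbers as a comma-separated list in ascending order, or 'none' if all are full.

Answer: 0,1,2,3,4,5,6

Derivation:
col 0: top cell = '.' → open
col 1: top cell = '.' → open
col 2: top cell = '.' → open
col 3: top cell = '.' → open
col 4: top cell = '.' → open
col 5: top cell = '.' → open
col 6: top cell = '.' → open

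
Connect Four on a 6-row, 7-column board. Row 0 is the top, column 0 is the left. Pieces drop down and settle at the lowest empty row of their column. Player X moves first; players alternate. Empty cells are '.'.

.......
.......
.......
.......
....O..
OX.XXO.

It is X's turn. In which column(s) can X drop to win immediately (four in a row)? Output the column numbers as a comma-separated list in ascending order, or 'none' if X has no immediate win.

col 0: drop X → no win
col 1: drop X → no win
col 2: drop X → WIN!
col 3: drop X → no win
col 4: drop X → no win
col 5: drop X → no win
col 6: drop X → no win

Answer: 2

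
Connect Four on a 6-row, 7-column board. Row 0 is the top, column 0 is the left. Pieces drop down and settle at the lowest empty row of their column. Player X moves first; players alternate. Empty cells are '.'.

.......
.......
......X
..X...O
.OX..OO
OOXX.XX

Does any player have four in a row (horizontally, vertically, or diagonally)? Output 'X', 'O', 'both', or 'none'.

none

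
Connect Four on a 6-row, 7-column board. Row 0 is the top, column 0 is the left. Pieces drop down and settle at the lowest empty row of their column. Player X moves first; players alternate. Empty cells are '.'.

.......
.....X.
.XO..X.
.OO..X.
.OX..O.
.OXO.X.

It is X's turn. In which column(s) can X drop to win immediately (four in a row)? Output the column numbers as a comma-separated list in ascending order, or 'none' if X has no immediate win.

Answer: 5

Derivation:
col 0: drop X → no win
col 1: drop X → no win
col 2: drop X → no win
col 3: drop X → no win
col 4: drop X → no win
col 5: drop X → WIN!
col 6: drop X → no win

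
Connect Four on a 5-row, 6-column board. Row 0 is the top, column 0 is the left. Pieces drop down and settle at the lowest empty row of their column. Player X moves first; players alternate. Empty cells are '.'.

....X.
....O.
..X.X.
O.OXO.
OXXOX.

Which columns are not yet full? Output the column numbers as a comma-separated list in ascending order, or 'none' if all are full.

col 0: top cell = '.' → open
col 1: top cell = '.' → open
col 2: top cell = '.' → open
col 3: top cell = '.' → open
col 4: top cell = 'X' → FULL
col 5: top cell = '.' → open

Answer: 0,1,2,3,5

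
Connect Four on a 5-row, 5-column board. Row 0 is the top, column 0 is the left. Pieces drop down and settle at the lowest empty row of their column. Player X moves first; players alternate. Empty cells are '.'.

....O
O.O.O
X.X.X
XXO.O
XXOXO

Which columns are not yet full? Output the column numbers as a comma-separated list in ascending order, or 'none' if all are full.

Answer: 0,1,2,3

Derivation:
col 0: top cell = '.' → open
col 1: top cell = '.' → open
col 2: top cell = '.' → open
col 3: top cell = '.' → open
col 4: top cell = 'O' → FULL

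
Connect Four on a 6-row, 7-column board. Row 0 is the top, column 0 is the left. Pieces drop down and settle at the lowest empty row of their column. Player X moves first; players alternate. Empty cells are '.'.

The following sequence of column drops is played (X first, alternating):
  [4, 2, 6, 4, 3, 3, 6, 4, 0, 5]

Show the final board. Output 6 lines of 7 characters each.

Move 1: X drops in col 4, lands at row 5
Move 2: O drops in col 2, lands at row 5
Move 3: X drops in col 6, lands at row 5
Move 4: O drops in col 4, lands at row 4
Move 5: X drops in col 3, lands at row 5
Move 6: O drops in col 3, lands at row 4
Move 7: X drops in col 6, lands at row 4
Move 8: O drops in col 4, lands at row 3
Move 9: X drops in col 0, lands at row 5
Move 10: O drops in col 5, lands at row 5

Answer: .......
.......
.......
....O..
...OO.X
X.OXXOX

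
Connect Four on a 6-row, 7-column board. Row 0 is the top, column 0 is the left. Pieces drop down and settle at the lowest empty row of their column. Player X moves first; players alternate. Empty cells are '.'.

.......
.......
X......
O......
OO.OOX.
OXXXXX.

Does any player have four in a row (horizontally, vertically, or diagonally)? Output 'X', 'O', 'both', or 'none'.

X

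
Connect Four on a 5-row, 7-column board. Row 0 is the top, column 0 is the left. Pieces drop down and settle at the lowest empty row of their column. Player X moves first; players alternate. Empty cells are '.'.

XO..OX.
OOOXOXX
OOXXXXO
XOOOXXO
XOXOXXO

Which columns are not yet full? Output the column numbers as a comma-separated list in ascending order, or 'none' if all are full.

col 0: top cell = 'X' → FULL
col 1: top cell = 'O' → FULL
col 2: top cell = '.' → open
col 3: top cell = '.' → open
col 4: top cell = 'O' → FULL
col 5: top cell = 'X' → FULL
col 6: top cell = '.' → open

Answer: 2,3,6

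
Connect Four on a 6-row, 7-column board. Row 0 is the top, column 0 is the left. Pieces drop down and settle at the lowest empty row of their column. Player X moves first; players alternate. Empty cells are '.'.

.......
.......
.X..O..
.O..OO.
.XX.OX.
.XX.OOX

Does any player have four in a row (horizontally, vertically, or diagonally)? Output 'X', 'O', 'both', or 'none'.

O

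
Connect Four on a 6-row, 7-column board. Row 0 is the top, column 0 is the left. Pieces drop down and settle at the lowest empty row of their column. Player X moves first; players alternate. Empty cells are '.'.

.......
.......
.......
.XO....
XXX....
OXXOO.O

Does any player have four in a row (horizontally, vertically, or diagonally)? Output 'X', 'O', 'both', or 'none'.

none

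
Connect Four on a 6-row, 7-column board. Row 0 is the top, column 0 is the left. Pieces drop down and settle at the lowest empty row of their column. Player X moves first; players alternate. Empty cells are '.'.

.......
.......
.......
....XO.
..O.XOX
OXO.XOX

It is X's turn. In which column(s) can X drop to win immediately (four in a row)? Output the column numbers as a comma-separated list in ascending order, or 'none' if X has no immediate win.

Answer: 4

Derivation:
col 0: drop X → no win
col 1: drop X → no win
col 2: drop X → no win
col 3: drop X → no win
col 4: drop X → WIN!
col 5: drop X → no win
col 6: drop X → no win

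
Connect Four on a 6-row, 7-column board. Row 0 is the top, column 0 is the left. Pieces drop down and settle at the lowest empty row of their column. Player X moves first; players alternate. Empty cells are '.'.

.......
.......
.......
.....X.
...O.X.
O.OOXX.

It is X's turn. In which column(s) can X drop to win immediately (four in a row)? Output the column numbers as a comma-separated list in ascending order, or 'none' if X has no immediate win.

col 0: drop X → no win
col 1: drop X → no win
col 2: drop X → no win
col 3: drop X → no win
col 4: drop X → no win
col 5: drop X → WIN!
col 6: drop X → no win

Answer: 5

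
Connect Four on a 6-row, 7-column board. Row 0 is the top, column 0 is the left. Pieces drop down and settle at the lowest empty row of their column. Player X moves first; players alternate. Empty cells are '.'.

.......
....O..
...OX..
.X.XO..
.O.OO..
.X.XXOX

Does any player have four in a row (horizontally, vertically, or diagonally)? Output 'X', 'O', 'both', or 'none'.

none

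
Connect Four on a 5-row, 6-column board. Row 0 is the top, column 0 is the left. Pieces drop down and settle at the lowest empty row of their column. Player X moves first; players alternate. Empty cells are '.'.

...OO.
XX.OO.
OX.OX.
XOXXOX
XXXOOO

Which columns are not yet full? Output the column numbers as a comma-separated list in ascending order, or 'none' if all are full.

col 0: top cell = '.' → open
col 1: top cell = '.' → open
col 2: top cell = '.' → open
col 3: top cell = 'O' → FULL
col 4: top cell = 'O' → FULL
col 5: top cell = '.' → open

Answer: 0,1,2,5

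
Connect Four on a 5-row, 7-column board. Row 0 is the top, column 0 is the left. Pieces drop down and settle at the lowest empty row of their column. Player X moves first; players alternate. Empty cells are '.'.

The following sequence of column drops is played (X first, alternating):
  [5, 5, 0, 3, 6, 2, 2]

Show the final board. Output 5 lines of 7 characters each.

Move 1: X drops in col 5, lands at row 4
Move 2: O drops in col 5, lands at row 3
Move 3: X drops in col 0, lands at row 4
Move 4: O drops in col 3, lands at row 4
Move 5: X drops in col 6, lands at row 4
Move 6: O drops in col 2, lands at row 4
Move 7: X drops in col 2, lands at row 3

Answer: .......
.......
.......
..X..O.
X.OO.XX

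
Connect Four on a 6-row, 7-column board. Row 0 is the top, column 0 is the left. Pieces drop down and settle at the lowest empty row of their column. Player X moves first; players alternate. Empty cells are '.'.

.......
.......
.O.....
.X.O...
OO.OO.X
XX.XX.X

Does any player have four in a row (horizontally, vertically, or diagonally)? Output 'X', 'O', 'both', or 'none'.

none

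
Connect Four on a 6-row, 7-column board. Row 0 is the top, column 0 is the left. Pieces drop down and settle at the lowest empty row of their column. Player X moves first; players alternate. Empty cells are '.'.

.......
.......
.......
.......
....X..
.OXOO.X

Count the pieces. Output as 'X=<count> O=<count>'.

X=3 O=3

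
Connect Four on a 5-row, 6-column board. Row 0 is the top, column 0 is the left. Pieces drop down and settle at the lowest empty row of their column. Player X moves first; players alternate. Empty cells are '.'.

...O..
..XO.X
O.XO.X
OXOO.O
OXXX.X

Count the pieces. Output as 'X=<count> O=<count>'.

X=9 O=9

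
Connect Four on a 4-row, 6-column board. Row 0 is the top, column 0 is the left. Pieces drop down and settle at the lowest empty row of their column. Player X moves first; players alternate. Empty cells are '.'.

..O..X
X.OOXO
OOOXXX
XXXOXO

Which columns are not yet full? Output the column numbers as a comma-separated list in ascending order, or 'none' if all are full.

Answer: 0,1,3,4

Derivation:
col 0: top cell = '.' → open
col 1: top cell = '.' → open
col 2: top cell = 'O' → FULL
col 3: top cell = '.' → open
col 4: top cell = '.' → open
col 5: top cell = 'X' → FULL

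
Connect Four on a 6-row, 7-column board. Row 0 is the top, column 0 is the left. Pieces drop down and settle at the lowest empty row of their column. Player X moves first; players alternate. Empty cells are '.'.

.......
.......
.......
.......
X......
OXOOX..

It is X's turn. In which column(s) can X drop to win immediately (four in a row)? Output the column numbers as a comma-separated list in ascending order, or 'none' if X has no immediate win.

col 0: drop X → no win
col 1: drop X → no win
col 2: drop X → no win
col 3: drop X → no win
col 4: drop X → no win
col 5: drop X → no win
col 6: drop X → no win

Answer: none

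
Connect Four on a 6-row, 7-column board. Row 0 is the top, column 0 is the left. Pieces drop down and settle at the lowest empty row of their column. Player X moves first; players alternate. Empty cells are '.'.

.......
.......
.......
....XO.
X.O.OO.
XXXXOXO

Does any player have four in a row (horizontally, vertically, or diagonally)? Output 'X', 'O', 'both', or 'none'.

X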